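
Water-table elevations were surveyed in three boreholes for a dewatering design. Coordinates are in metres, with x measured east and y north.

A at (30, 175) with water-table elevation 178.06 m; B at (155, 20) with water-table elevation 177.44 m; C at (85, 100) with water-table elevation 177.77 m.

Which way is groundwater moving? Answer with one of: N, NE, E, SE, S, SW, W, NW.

SE

Taking A as reference: B−A = (125, -155, -0.62); C−A = (55, -75, -0.29).
Determinant of the coordinate differences = 125·(-75) − 55·(-155) = -850.
∂h/∂x = [(-0.62)·(-75) − (-0.29)·(-155)] / -850 = -0.001824
∂h/∂y = [125·(-0.29) − 55·(-0.62)] / -850 = +0.002529
Flow = −∇h = (+0.001824 east, -0.002529 north), which points southeast.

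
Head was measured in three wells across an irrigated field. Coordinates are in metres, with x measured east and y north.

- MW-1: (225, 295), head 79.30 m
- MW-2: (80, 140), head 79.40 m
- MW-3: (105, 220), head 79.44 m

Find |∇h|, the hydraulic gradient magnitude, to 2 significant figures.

Three-point gradient (reference MW-1): Δ to MW-2 = (-145, -155, +0.10), Δ to MW-3 = (-120, -75, +0.14).
∂h/∂x = -0.001838, ∂h/∂y = +0.001074 (det = -7725).
|∇h| = √(-0.001838² + 0.001074²) = 0.002129

0.0021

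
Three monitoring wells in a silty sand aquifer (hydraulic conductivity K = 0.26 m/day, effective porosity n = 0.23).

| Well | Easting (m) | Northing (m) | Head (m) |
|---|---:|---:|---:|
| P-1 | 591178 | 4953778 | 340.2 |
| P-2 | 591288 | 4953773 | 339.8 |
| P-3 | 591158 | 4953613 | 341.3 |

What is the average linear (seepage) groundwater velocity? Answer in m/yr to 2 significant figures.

Taking P-1 as reference: P-2−P-1 = (110, -5, -0.4); P-3−P-1 = (-20, -165, +1.1).
Determinant of the coordinate differences = 110·(-165) − (-20)·(-5) = -18250.
∂h/∂x = [(-0.4)·(-165) − (+1.1)·(-5)] / -18250 = -0.003918
∂h/∂y = [110·(+1.1) − (-20)·(-0.4)] / -18250 = -0.006192
|∇h| = √(-0.003918² + -0.006192²) = 0.007327
Seepage velocity v = K·i/n = 0.26 × 0.007327 / 0.23 = 0.008283 m/day = 3.025 m/yr.

3.0 m/yr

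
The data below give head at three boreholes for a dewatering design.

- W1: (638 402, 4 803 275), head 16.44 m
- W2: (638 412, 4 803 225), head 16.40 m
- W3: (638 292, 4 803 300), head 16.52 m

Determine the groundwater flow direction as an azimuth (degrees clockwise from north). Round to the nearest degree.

Taking W1 as reference: W2−W1 = (10, -50, -0.04); W3−W1 = (-110, 25, +0.08).
Solve a·Δx + b·Δy = Δh: det = 10·25 − (-110)·(-50) = -5250.
∂h/∂x = [(-0.04)·25 − (+0.08)·(-50)] / -5250 = -0.0005714
∂h/∂y = [10·(+0.08) − (-110)·(-0.04)] / -5250 = +0.0006857
Flow direction (−∇h) has components (+0.0005714 E, -0.0006857 N).
Azimuth = atan2(E, N) = atan2(+0.0005714, -0.0006857) = 140.2° ≈ 140°.

140°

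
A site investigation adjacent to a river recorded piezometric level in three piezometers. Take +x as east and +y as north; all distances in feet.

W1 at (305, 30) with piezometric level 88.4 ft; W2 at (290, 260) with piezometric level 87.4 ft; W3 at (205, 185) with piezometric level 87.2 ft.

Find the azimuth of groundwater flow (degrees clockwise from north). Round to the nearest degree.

304°

Three-point gradient (reference W1): Δ to W2 = (-15, 230, -1.0), Δ to W3 = (-100, 155, -1.2).
∂h/∂x = +0.005852, ∂h/∂y = -0.003966 (det = 20675).
Flow direction (−∇h) has components (-0.005852 E, +0.003966 N).
Azimuth = atan2(E, N) = atan2(-0.005852, +0.003966) = 304.1° ≈ 304°.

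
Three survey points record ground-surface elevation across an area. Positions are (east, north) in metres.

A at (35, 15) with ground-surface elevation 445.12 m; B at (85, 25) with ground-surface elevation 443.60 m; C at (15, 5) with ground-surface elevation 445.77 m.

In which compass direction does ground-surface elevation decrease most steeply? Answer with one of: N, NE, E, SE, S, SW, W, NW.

Three-point gradient (reference A): Δ to B = (50, 10, -1.52), Δ to C = (-20, -10, +0.65).
∂z/∂x = -0.02900, ∂z/∂y = -0.007000 (det = -300).
Steepest decrease is along −∇f = (+0.02900 E, +0.007000 N) → east.

E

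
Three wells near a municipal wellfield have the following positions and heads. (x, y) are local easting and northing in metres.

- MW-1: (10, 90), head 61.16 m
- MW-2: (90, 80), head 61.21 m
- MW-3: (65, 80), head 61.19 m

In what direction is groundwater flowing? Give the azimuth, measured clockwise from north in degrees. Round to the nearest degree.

With h = a·x + b·y + c and MW-1 as origin, the differences give:
  80·a + (-10)·b = +0.05
  55·a + (-10)·b = +0.03
Eliminate b (×(-10) and ×(-10), subtract): -250·a = -0.200 → a = ∂h/∂x = +0.0008000
Back-substitute: b = ∂h/∂y = +0.001400.
Flow direction (−∇h) has components (-0.0008000 E, -0.001400 N).
Azimuth = atan2(E, N) = atan2(-0.0008000, -0.001400) = 209.7° ≈ 210°.

210°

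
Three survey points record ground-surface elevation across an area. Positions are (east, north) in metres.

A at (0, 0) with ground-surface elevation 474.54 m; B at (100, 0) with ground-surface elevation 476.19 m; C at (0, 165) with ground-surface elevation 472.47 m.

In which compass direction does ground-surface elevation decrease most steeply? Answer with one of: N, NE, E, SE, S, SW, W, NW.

∂z/∂x = (476.19 − 474.54) / (100 − 0) = +0.01650
∂z/∂y = (472.47 − 474.54) / (165 − 0) = -0.01255
Steepest decrease is along −∇f = (-0.01650 E, +0.01255 N) → northwest.

NW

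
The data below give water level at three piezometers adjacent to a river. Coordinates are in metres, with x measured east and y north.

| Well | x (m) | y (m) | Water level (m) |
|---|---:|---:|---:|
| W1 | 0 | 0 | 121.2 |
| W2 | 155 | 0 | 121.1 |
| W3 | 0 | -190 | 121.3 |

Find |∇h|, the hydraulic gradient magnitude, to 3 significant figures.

∂h/∂x = (121.1 − 121.2) / (155 − 0) = -0.0006452
∂h/∂y = (121.3 − 121.2) / (-190 − 0) = -0.0005263
|∇h| = √(-0.0006452² + -0.0005263²) = 0.0008326

0.000833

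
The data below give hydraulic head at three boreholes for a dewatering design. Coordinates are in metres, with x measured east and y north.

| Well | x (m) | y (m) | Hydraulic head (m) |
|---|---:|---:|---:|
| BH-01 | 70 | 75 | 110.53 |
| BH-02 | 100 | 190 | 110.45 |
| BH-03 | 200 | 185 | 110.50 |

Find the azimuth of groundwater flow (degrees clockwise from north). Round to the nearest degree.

331°

Taking BH-01 as reference: BH-02−BH-01 = (30, 115, -0.08); BH-03−BH-01 = (130, 110, -0.03).
Determinant of the coordinate differences = 30·110 − 130·115 = -11650.
∂h/∂x = [(-0.08)·110 − (-0.03)·115] / -11650 = +0.0004592
∂h/∂y = [30·(-0.03) − 130·(-0.08)] / -11650 = -0.0008155
Flow direction (−∇h) has components (-0.0004592 E, +0.0008155 N).
Azimuth = atan2(E, N) = atan2(-0.0004592, +0.0008155) = 330.6° ≈ 331°.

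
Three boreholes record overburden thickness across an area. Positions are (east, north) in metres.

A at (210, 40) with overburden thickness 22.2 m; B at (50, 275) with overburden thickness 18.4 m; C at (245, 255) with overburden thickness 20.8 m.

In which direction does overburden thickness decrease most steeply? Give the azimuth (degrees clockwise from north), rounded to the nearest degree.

Differences from A: to B (Δx, Δy, Δh) = (-160, 235, -3.8); to C = (35, 215, -1.4).
Determinant of the coordinate differences = (-160)·215 − 35·235 = -42625.
∂d/∂x = [(-3.8)·215 − (-1.4)·235] / -42625 = +0.01145
∂d/∂y = [(-160)·(-1.4) − 35·(-3.8)] / -42625 = -0.008375
Steepest decrease is along −∇f: components (-0.01145 E, +0.008375 N).
Azimuth = atan2(-0.01145, +0.008375) = 306.2° ≈ 306°.

306°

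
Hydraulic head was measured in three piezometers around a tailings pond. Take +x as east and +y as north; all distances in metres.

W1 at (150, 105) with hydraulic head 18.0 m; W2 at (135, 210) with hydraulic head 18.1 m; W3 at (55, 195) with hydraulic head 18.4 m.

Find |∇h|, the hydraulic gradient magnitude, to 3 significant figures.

0.00385

Taking W1 as reference: W2−W1 = (-15, 105, +0.1); W3−W1 = (-95, 90, +0.4).
Determinant of the coordinate differences = (-15)·90 − (-95)·105 = 8625.
∂h/∂x = [(+0.1)·90 − (+0.4)·105] / 8625 = -0.003826
∂h/∂y = [(-15)·(+0.4) − (-95)·(+0.1)] / 8625 = +0.0004058
|∇h| = √(-0.003826² + 0.0004058²) = 0.003847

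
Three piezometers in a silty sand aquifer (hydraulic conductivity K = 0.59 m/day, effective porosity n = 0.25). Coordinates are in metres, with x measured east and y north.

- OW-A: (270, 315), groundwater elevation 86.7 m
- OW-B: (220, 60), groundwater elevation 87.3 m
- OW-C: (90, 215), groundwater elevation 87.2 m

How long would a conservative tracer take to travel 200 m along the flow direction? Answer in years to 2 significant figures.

With h = a·x + b·y + c and OW-A as origin, the differences give:
  (-50)·a + (-255)·b = +0.6
  (-180)·a + (-100)·b = +0.5
Eliminate b (×(-100) and ×(-255), subtract): -40900·a = 67.50 → a = ∂h/∂x = -0.001650
Back-substitute: b = ∂h/∂y = -0.002029.
|∇h| = √(-0.001650² + -0.002029²) = 0.002615
Seepage velocity v = K·i/n = 0.59 × 0.002615 / 0.25 = 0.006171 m/day.
t = 200 / 0.006171 = 3.241e+04 days = 88.7 years.

89 years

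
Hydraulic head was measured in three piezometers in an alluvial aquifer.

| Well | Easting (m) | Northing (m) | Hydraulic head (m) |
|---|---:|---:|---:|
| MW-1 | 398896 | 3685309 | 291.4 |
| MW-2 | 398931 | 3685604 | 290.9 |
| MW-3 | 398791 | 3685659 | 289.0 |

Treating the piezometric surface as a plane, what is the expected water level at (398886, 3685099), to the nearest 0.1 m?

291.9 m

Three-point gradient (reference MW-1): Δ to MW-2 = (35, 295, -0.5), Δ to MW-3 = (-105, 350, -2.4).
∂h/∂x = +0.01233, ∂h/∂y = -0.003158 (det = 43225).
h(398886, 3685099) = 291.4 + (+0.01233)·(-10) + (-0.003158)·(-210) = 291.4 -0.123 +0.663 = 291.940 m.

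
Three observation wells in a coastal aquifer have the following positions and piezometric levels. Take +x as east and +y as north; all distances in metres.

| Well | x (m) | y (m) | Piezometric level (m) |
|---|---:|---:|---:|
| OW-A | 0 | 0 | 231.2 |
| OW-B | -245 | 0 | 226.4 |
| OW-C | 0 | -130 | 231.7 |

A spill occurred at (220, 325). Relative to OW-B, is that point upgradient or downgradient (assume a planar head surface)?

upgradient

∂h/∂x = (226.4 − 231.2) / (-245 − 0) = +0.01959
∂h/∂y = (231.7 − 231.2) / (-130 − 0) = -0.003846
Head at (220, 325) = 231.2 + (+0.01959)·(220) + (-0.003846)·(325) = 234.26 m.
That is higher than the 226.4 m at OW-B, so the point is upgradient.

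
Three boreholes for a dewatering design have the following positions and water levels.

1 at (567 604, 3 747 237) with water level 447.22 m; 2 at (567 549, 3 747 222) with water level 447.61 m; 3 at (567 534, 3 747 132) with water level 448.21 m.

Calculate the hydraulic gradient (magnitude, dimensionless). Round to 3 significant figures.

0.00797

Differences from 1: to 2 (Δx, Δy, Δh) = (-55, -15, +0.39); to 3 = (-70, -105, +0.99).
Solve a·Δx + b·Δy = Δh: det = (-55)·(-105) − (-70)·(-15) = 4725.
∂h/∂x = [(+0.39)·(-105) − (+0.99)·(-15)] / 4725 = -0.005524
∂h/∂y = [(-55)·(+0.99) − (-70)·(+0.39)] / 4725 = -0.005746
|∇h| = √(-0.005524² + -0.005746²) = 0.007971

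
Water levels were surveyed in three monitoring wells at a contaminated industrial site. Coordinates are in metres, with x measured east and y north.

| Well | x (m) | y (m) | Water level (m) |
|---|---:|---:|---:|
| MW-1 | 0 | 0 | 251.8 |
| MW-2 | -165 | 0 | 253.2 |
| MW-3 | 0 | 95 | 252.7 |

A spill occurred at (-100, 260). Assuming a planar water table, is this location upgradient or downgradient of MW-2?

∂h/∂x = (253.2 − 251.8) / (-165 − 0) = -0.008485
∂h/∂y = (252.7 − 251.8) / (95 − 0) = +0.009474
Head at (-100, 260) = 251.8 + (-0.008485)·(-100) + (+0.009474)·(260) = 255.11 m.
That is higher than the 253.2 m at MW-2, so the point is upgradient.

upgradient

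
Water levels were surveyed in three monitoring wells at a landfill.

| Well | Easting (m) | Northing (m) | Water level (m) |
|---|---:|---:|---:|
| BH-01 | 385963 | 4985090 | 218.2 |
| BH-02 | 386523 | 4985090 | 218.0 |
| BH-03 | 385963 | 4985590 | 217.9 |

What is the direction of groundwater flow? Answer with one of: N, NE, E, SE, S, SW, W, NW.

∂h/∂x = (218.0 − 218.2) / (386523 − 385963) = -0.0003571
∂h/∂y = (217.9 − 218.2) / (4985590 − 4985090) = -0.0006000
Flow = −∇h = (+0.0003571 east, +0.0006000 north), which points northeast.

NE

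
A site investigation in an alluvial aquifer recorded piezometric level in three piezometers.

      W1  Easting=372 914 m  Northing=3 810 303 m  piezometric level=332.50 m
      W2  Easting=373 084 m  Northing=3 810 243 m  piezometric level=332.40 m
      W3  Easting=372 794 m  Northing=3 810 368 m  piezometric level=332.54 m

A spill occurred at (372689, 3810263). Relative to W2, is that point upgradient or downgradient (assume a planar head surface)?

Differences from W1: to W2 (Δx, Δy, Δh) = (170, -60, -0.10); to W3 = (-120, 65, +0.04).
Determinant of the coordinate differences = 170·65 − (-120)·(-60) = 3850.
∂h/∂x = [(-0.10)·65 − (+0.04)·(-60)] / 3850 = -0.001065
∂h/∂y = [170·(+0.04) − (-120)·(-0.10)] / 3850 = -0.001351
Head at (372689, 3810263) = 332.50 + (-0.001065)·(-225) + (-0.001351)·(-40) = 332.79 m.
That is higher than the 332.40 m at W2, so the point is upgradient.

upgradient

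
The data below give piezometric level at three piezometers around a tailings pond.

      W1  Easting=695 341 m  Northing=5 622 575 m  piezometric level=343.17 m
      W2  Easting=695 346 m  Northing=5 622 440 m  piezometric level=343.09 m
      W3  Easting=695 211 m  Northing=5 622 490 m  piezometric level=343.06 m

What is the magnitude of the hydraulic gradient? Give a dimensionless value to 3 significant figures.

0.000756

Taking W1 as reference: W2−W1 = (5, -135, -0.08); W3−W1 = (-130, -85, -0.11).
Determinant of the coordinate differences = 5·(-85) − (-130)·(-135) = -17975.
∂h/∂x = [(-0.08)·(-85) − (-0.11)·(-135)] / -17975 = +0.0004478
∂h/∂y = [5·(-0.11) − (-130)·(-0.08)] / -17975 = +0.0006092
|∇h| = √(0.0004478² + 0.0006092²) = 0.0007561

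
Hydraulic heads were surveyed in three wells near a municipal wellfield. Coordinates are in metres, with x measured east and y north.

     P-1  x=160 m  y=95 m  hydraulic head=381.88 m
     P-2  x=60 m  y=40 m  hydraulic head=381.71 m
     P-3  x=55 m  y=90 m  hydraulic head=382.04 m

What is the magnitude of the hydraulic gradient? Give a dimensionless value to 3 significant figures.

0.00667

With h = a·x + b·y + c and P-1 as origin, the differences give:
  (-100)·a + (-55)·b = -0.17
  (-105)·a + (-5)·b = +0.16
Eliminate b (×(-5) and ×(-55), subtract): -5275·a = 9.650 → a = ∂h/∂x = -0.001829
Back-substitute: b = ∂h/∂y = +0.006417.
|∇h| = √(-0.001829² + 0.006417²) = 0.006673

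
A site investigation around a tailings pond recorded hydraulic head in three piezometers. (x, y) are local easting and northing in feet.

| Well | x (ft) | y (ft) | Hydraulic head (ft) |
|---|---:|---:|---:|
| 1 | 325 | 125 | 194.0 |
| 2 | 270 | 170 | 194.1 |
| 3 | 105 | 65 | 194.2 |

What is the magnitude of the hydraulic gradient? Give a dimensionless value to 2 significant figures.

0.0014

Differences from 1: to 2 (Δx, Δy, Δh) = (-55, 45, +0.1); to 3 = (-220, -60, +0.2).
Determinant of the coordinate differences = (-55)·(-60) − (-220)·45 = 13200.
∂h/∂x = [(+0.1)·(-60) − (+0.2)·45] / 13200 = -0.001136
∂h/∂y = [(-55)·(+0.2) − (-220)·(+0.1)] / 13200 = +0.0008333
|∇h| = √(-0.001136² + 0.0008333²) = 0.001409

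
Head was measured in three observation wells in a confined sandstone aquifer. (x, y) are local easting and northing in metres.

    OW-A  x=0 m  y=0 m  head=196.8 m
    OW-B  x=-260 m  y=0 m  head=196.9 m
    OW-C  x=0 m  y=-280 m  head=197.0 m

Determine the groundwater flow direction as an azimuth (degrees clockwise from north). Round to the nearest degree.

∂h/∂x = (196.9 − 196.8) / (-260 − 0) = -0.0003846
∂h/∂y = (197.0 − 196.8) / (-280 − 0) = -0.0007143
Flow direction (−∇h) has components (+0.0003846 E, +0.0007143 N).
Azimuth = atan2(E, N) = atan2(+0.0003846, +0.0007143) = 28.3° ≈ 028°.

028°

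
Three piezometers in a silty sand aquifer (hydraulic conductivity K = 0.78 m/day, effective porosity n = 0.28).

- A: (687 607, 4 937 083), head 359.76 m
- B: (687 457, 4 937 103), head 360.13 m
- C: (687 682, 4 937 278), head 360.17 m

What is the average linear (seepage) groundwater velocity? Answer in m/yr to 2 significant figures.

3.6 m/yr

With h = a·x + b·y + c and A as origin, the differences give:
  (-150)·a + 20·b = +0.37
  75·a + 195·b = +0.41
Eliminate b (×195 and ×20, subtract): -30750·a = 63.950 → a = ∂h/∂x = -0.002080
Back-substitute: b = ∂h/∂y = +0.002902.
|∇h| = √(-0.002080² + 0.002902²) = 0.00357
Seepage velocity v = K·i/n = 0.78 × 0.00357 / 0.28 = 0.009945 m/day = 3.632 m/yr.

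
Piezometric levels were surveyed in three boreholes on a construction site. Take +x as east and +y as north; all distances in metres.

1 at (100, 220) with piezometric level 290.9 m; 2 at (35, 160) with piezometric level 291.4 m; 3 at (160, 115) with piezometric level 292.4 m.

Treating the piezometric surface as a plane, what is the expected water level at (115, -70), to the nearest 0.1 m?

294.5 m

Differences from 1: to 2 (Δx, Δy, Δh) = (-65, -60, +0.5); to 3 = (60, -105, +1.5).
Determinant of the coordinate differences = (-65)·(-105) − 60·(-60) = 10425.
∂h/∂x = [(+0.5)·(-105) − (+1.5)·(-60)] / 10425 = +0.003597
∂h/∂y = [(-65)·(+1.5) − 60·(+0.5)] / 10425 = -0.01223
h(115, -70) = 290.9 + (+0.003597)·(15) + (-0.01223)·(-290) = 290.9 +0.054 +3.547 = 294.501 m.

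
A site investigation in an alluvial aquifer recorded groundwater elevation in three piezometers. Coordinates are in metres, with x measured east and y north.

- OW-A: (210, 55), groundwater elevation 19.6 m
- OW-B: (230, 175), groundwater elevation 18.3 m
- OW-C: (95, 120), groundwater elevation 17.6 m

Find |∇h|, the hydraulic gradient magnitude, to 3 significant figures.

0.0162

With h = a·x + b·y + c and OW-A as origin, the differences give:
  20·a + 120·b = -1.3
  (-115)·a + 65·b = -2.0
Eliminate b (×65 and ×120, subtract): 15100·a = 155.50 → a = ∂h/∂x = +0.01030
Back-substitute: b = ∂h/∂y = -0.01255.
|∇h| = √(0.01030² + -0.01255²) = 0.01624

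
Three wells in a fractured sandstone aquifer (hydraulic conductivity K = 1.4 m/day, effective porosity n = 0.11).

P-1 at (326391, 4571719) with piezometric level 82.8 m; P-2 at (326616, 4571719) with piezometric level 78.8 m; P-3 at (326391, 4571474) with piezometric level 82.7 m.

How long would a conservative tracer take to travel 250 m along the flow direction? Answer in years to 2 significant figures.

3.0 years

∂h/∂x = (78.8 − 82.8) / (326616 − 326391) = -0.01778
∂h/∂y = (82.7 − 82.8) / (4571474 − 4571719) = +0.0004082
|∇h| = √(-0.01778² + 0.0004082²) = 0.01778
Seepage velocity v = K·i/n = 1.4 × 0.01778 / 0.11 = 0.2263 m/day.
t = 250 / 0.2263 = 1105 days = 3.03 years.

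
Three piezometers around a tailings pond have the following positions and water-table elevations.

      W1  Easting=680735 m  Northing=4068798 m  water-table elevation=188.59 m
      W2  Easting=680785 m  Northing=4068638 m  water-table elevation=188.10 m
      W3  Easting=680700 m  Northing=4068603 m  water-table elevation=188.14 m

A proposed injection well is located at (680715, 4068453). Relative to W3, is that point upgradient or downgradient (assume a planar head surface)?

downgradient

Taking W1 as reference: W2−W1 = (50, -160, -0.49); W3−W1 = (-35, -195, -0.45).
Determinant of the coordinate differences = 50·(-195) − (-35)·(-160) = -15350.
∂h/∂x = [(-0.49)·(-195) − (-0.45)·(-160)] / -15350 = -0.001534
∂h/∂y = [50·(-0.45) − (-35)·(-0.49)] / -15350 = +0.002583
Head at (680715, 4068453) = 188.59 + (-0.001534)·(-20) + (+0.002583)·(-345) = 187.73 m.
That is lower than the 188.14 m at W3, so the point is downgradient.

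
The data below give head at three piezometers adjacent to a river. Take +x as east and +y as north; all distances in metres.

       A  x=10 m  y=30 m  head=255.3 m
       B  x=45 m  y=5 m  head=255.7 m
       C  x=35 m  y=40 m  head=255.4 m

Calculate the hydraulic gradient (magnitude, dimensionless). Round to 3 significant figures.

0.00943

With h = a·x + b·y + c and A as origin, the differences give:
  35·a + (-25)·b = +0.4
  25·a + 10·b = +0.1
Eliminate b (×10 and ×(-25), subtract): 975·a = 6.50 → a = ∂h/∂x = +0.006667
Back-substitute: b = ∂h/∂y = -0.006667.
|∇h| = √(0.006667² + -0.006667²) = 0.009429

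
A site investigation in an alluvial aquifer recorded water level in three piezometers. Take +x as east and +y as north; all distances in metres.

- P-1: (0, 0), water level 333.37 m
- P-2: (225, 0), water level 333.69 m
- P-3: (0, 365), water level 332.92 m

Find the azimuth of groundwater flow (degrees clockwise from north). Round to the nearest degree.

311°

∂h/∂x = (333.69 − 333.37) / (225 − 0) = +0.001422
∂h/∂y = (332.92 − 333.37) / (365 − 0) = -0.001233
Flow direction (−∇h) has components (-0.001422 E, +0.001233 N).
Azimuth = atan2(E, N) = atan2(-0.001422, +0.001233) = 310.9° ≈ 311°.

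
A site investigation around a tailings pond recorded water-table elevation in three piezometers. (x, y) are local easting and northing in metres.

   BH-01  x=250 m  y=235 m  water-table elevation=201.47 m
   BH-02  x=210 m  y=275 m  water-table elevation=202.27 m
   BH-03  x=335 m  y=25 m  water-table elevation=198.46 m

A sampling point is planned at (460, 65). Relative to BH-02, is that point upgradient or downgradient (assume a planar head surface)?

Three-point gradient (reference BH-01): Δ to BH-02 = (-40, 40, +0.80), Δ to BH-03 = (85, -210, -3.01).
∂h/∂x = -0.009520, ∂h/∂y = +0.01048 (det = 5000).
Head at (460, 65) = 201.47 + (-0.009520)·(210) + (+0.01048)·(-170) = 197.69 m.
That is lower than the 202.27 m at BH-02, so the point is downgradient.

downgradient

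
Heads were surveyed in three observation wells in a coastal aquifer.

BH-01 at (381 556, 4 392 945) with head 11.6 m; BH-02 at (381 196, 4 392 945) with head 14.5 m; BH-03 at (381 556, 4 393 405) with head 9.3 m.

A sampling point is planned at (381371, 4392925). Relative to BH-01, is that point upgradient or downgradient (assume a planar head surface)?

∂h/∂x = (14.5 − 11.6) / (381196 − 381556) = -0.008056
∂h/∂y = (9.3 − 11.6) / (4393405 − 4392945) = -0.005000
Head at (381371, 4392925) = 11.6 + (-0.008056)·(-185) + (-0.005000)·(-20) = 13.19 m.
That is higher than the 11.6 m at BH-01, so the point is upgradient.

upgradient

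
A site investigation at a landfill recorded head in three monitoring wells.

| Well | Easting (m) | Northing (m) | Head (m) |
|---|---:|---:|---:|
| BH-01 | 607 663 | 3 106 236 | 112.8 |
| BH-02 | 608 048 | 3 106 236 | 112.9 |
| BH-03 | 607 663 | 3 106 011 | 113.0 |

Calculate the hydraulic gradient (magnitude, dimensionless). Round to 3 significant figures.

∂h/∂x = (112.9 − 112.8) / (608048 − 607663) = +0.0002597
∂h/∂y = (113.0 − 112.8) / (3106011 − 3106236) = -0.0008889
|∇h| = √(0.0002597² + -0.0008889²) = 0.0009261

0.000926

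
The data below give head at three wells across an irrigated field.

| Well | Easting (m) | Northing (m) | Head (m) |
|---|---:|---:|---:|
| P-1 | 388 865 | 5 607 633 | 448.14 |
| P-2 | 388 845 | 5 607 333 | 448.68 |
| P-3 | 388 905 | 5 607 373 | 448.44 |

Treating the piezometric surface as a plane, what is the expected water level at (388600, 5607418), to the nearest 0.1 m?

449.3 m

Taking P-1 as reference: P-2−P-1 = (-20, -300, +0.54); P-3−P-1 = (40, -260, +0.30).
Determinant of the coordinate differences = (-20)·(-260) − 40·(-300) = 17200.
∂h/∂x = [(+0.54)·(-260) − (+0.30)·(-300)] / 17200 = -0.002930
∂h/∂y = [(-20)·(+0.30) − 40·(+0.54)] / 17200 = -0.001605
h(388600, 5607418) = 448.14 + (-0.002930)·(-265) + (-0.001605)·(-215) = 448.14 +0.777 +0.345 = 449.262 m.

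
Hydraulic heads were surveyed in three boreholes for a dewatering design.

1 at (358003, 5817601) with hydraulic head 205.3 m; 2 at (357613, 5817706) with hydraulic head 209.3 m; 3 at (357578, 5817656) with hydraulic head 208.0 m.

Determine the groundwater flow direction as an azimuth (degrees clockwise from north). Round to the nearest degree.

174°

Three-point gradient (reference 1): Δ to 2 = (-390, 105, +4.0), Δ to 3 = (-425, 55, +2.7).
∂h/∂x = -0.002740, ∂h/∂y = +0.02792 (det = 23175).
Flow direction (−∇h) has components (+0.002740 E, -0.02792 N).
Azimuth = atan2(E, N) = atan2(+0.002740, -0.02792) = 174.4° ≈ 174°.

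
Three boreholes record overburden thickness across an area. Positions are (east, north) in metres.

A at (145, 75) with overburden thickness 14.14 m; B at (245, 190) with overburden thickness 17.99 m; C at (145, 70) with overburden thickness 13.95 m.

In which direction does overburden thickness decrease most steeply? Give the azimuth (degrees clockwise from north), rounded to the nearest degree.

With d = a·x + b·y + c and A as origin, the differences give:
  100·a + 115·b = +3.85
  0·a + (-5)·b = -0.19
Eliminate b (×(-5) and ×115, subtract): -500·a = 2.600 → a = ∂d/∂x = -0.005200
Back-substitute: b = ∂d/∂y = +0.03800.
Steepest decrease is along −∇f: components (+0.005200 E, -0.03800 N).
Azimuth = atan2(+0.005200, -0.03800) = 172.2° ≈ 172°.

172°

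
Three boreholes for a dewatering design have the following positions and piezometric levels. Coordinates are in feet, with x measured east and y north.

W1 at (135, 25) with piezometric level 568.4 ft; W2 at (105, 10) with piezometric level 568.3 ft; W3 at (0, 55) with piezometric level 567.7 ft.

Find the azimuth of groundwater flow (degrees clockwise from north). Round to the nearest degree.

299°

Differences from W1: to W2 (Δx, Δy, Δh) = (-30, -15, -0.1); to W3 = (-135, 30, -0.7).
Determinant of the coordinate differences = (-30)·30 − (-135)·(-15) = -2925.
∂h/∂x = [(-0.1)·30 − (-0.7)·(-15)] / -2925 = +0.004615
∂h/∂y = [(-30)·(-0.7) − (-135)·(-0.1)] / -2925 = -0.002564
Flow direction (−∇h) has components (-0.004615 E, +0.002564 N).
Azimuth = atan2(E, N) = atan2(-0.004615, +0.002564) = 299.1° ≈ 299°.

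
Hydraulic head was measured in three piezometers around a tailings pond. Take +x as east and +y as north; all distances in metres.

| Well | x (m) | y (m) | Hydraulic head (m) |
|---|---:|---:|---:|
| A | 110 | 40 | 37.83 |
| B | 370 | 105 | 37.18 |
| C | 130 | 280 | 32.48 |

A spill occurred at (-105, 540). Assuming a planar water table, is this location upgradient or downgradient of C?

Taking A as reference: B−A = (260, 65, -0.65); C−A = (20, 240, -5.35).
Determinant of the coordinate differences = 260·240 − 20·65 = 61100.
∂h/∂x = [(-0.65)·240 − (-5.35)·65] / 61100 = +0.003138
∂h/∂y = [260·(-5.35) − 20·(-0.65)] / 61100 = -0.02255
Head at (-105, 540) = 37.83 + (+0.003138)·(-215) + (-0.02255)·(500) = 25.88 m.
That is lower than the 32.48 m at C, so the point is downgradient.

downgradient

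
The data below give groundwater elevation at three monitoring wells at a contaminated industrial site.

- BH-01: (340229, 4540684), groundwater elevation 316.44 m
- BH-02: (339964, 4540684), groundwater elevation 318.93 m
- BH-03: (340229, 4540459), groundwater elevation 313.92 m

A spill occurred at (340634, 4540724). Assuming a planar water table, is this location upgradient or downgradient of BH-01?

downgradient

∂h/∂x = (318.93 − 316.44) / (339964 − 340229) = -0.009396
∂h/∂y = (313.92 − 316.44) / (4540459 − 4540684) = +0.01120
Head at (340634, 4540724) = 316.44 + (-0.009396)·(405) + (+0.01120)·(40) = 313.08 m.
That is lower than the 316.44 m at BH-01, so the point is downgradient.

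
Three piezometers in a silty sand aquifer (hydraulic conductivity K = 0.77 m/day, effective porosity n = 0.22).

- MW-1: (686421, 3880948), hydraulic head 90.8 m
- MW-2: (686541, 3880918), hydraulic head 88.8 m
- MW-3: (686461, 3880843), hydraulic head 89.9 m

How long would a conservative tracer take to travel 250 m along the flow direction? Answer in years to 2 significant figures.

12 years

Three-point gradient (reference MW-1): Δ to MW-2 = (120, -30, -2.0), Δ to MW-3 = (40, -105, -0.9).
∂h/∂x = -0.01605, ∂h/∂y = +0.002456 (det = -11400).
|∇h| = √(-0.01605² + 0.002456²) = 0.01624
Seepage velocity v = K·i/n = 0.77 × 0.01624 / 0.22 = 0.05684 m/day.
t = 250 / 0.05684 = 4398 days = 12 years.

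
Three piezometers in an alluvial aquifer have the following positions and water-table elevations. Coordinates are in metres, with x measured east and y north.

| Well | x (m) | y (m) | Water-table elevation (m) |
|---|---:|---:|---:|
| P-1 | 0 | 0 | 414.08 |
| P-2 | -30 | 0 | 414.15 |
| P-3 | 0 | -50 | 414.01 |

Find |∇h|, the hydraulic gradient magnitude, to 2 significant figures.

0.0027

∂h/∂x = (414.15 − 414.08) / (-30 − 0) = -0.002333
∂h/∂y = (414.01 − 414.08) / (-50 − 0) = +0.001400
|∇h| = √(-0.002333² + 0.001400²) = 0.002721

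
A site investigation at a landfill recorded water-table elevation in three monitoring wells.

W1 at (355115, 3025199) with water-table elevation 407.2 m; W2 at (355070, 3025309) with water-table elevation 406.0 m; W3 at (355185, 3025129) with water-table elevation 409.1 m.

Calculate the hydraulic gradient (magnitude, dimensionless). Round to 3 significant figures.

0.0275

Taking W1 as reference: W2−W1 = (-45, 110, -1.2); W3−W1 = (70, -70, +1.9).
Solve a·Δx + b·Δy = Δh: det = (-45)·(-70) − 70·110 = -4550.
∂h/∂x = [(-1.2)·(-70) − (+1.9)·110] / -4550 = +0.02747
∂h/∂y = [(-45)·(+1.9) − 70·(-1.2)] / -4550 = +0.0003297
|∇h| = √(0.02747² + 0.0003297²) = 0.02747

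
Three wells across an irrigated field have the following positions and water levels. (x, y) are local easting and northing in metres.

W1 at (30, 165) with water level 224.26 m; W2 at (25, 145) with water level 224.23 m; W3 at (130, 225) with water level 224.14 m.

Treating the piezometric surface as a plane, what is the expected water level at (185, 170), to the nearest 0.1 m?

Differences from W1: to W2 (Δx, Δy, Δh) = (-5, -20, -0.03); to W3 = (100, 60, -0.12).
Determinant of the coordinate differences = (-5)·60 − 100·(-20) = 1700.
∂h/∂x = [(-0.03)·60 − (-0.12)·(-20)] / 1700 = -0.002471
∂h/∂y = [(-5)·(-0.12) − 100·(-0.03)] / 1700 = +0.002118
h(185, 170) = 224.26 + (-0.002471)·(155) + (+0.002118)·(5) = 224.26 -0.383 +0.011 = 223.888 m.

223.9 m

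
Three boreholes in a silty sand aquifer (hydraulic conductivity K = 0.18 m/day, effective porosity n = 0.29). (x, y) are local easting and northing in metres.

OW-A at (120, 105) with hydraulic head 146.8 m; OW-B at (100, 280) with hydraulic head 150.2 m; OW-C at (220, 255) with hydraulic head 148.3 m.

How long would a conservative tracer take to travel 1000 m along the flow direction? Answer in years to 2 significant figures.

200 years

Taking OW-A as reference: OW-B−OW-A = (-20, 175, +3.4); OW-C−OW-A = (100, 150, +1.5).
Determinant of the coordinate differences = (-20)·150 − 100·175 = -20500.
∂h/∂x = [(+3.4)·150 − (+1.5)·175] / -20500 = -0.01207
∂h/∂y = [(-20)·(+1.5) − 100·(+3.4)] / -20500 = +0.01805
|∇h| = √(-0.01207² + 0.01805²) = 0.02171
Seepage velocity v = K·i/n = 0.18 × 0.02171 / 0.29 = 0.01348 m/day.
t = 1000 / 0.01348 = 7.418e+04 days = 203 years.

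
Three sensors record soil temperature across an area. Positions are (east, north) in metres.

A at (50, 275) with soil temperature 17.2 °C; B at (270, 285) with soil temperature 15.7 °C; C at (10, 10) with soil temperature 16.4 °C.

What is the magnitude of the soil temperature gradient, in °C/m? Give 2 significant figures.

0.0081 °C/m

Taking A as reference: B−A = (220, 10, -1.5); C−A = (-40, -265, -0.8).
Determinant of the coordinate differences = 220·(-265) − (-40)·10 = -57900.
∂T/∂x = [(-1.5)·(-265) − (-0.8)·10] / -57900 = -0.007003
∂T/∂y = [220·(-0.8) − (-40)·(-1.5)] / -57900 = +0.004076
|∇f| = √(-0.007003² + 0.004076²) = 0.008103 °C/m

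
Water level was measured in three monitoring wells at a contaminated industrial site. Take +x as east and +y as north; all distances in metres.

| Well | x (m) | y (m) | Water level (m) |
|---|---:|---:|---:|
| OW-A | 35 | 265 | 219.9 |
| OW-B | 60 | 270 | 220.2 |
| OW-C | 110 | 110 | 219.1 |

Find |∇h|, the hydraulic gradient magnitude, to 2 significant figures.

Three-point gradient (reference OW-A): Δ to OW-B = (25, 5, +0.3), Δ to OW-C = (75, -155, -0.8).
∂h/∂x = +0.010000, ∂h/∂y = +0.010000 (det = -4250).
|∇h| = √(0.010000² + 0.010000²) = 0.01414

0.014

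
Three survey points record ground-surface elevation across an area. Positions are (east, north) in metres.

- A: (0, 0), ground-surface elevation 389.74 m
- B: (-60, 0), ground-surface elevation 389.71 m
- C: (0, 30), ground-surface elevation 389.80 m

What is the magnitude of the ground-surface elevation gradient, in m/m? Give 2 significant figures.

0.0021 m/m

∂z/∂x = (389.71 − 389.74) / (-60 − 0) = +0.0005000
∂z/∂y = (389.80 − 389.74) / (30 − 0) = +0.002000
|∇f| = √(0.0005000² + 0.002000²) = 0.002062 m/m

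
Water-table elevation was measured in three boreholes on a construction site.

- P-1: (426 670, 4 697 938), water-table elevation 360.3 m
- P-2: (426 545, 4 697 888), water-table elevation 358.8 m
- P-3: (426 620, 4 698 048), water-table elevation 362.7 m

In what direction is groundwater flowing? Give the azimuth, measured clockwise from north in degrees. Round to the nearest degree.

187°

Three-point gradient (reference P-1): Δ to P-2 = (-125, -50, -1.5), Δ to P-3 = (-50, 110, +2.4).
∂h/∂x = +0.002769, ∂h/∂y = +0.02308 (det = -16250).
Flow direction (−∇h) has components (-0.002769 E, -0.02308 N).
Azimuth = atan2(E, N) = atan2(-0.002769, -0.02308) = 186.8° ≈ 187°.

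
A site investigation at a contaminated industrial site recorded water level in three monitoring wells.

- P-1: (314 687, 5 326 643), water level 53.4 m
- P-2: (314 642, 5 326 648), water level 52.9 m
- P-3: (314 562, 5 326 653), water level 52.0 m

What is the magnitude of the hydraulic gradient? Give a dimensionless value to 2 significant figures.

0.012

Taking P-1 as reference: P-2−P-1 = (-45, 5, -0.5); P-3−P-1 = (-125, 10, -1.4).
Solve a·Δx + b·Δy = Δh: det = (-45)·10 − (-125)·5 = 175.
∂h/∂x = [(-0.5)·10 − (-1.4)·5] / 175 = +0.01143
∂h/∂y = [(-45)·(-1.4) − (-125)·(-0.5)] / 175 = +0.002857
|∇h| = √(0.01143² + 0.002857²) = 0.01178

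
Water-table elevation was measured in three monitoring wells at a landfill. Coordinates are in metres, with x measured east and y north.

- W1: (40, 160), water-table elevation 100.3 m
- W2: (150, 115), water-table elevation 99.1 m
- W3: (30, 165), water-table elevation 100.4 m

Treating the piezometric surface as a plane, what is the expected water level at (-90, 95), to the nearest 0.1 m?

102.9 m

Three-point gradient (reference W1): Δ to W2 = (110, -45, -1.2), Δ to W3 = (-10, 5, +0.1).
∂h/∂x = -0.01500, ∂h/∂y = -0.010000 (det = 100).
h(-90, 95) = 100.3 + (-0.01500)·(-130) + (-0.010000)·(-65) = 100.3 +1.950 +0.650 = 102.900 m.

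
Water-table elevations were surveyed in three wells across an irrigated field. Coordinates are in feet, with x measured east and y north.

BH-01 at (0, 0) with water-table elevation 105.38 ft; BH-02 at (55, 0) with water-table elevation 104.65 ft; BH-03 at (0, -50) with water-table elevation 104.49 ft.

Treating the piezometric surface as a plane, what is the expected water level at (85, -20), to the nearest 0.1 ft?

103.9 ft

∂h/∂x = (104.65 − 105.38) / (55 − 0) = -0.01327
∂h/∂y = (104.49 − 105.38) / (-50 − 0) = +0.01780
h(85, -20) = 105.38 + (-0.01327)·(85) + (+0.01780)·(-20) = 105.38 -1.128 -0.356 = 103.896 ft.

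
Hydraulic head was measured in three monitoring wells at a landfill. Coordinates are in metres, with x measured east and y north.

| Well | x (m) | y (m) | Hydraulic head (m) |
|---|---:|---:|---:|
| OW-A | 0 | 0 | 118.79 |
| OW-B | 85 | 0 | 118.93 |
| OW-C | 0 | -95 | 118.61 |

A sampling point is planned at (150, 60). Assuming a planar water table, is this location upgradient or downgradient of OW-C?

∂h/∂x = (118.93 − 118.79) / (85 − 0) = +0.001647
∂h/∂y = (118.61 − 118.79) / (-95 − 0) = +0.001895
Head at (150, 60) = 118.79 + (+0.001647)·(150) + (+0.001895)·(60) = 119.15 m.
That is higher than the 118.61 m at OW-C, so the point is upgradient.

upgradient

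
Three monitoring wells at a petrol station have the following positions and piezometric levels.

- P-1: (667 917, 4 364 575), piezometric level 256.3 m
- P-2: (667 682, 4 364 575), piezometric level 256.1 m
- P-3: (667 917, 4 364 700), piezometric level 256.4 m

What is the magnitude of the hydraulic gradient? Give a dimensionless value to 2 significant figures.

0.0012

∂h/∂x = (256.1 − 256.3) / (667682 − 667917) = +0.0008511
∂h/∂y = (256.4 − 256.3) / (4364700 − 4364575) = +0.0008000
|∇h| = √(0.0008511² + 0.0008000²) = 0.001168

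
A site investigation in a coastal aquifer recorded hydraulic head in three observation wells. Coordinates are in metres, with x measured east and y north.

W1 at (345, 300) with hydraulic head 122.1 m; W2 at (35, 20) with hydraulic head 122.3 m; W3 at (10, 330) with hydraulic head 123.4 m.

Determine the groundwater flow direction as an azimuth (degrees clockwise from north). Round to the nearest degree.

132°

With h = a·x + b·y + c and W1 as origin, the differences give:
  (-310)·a + (-280)·b = +0.2
  (-335)·a + 30·b = +1.3
Eliminate b (×30 and ×(-280), subtract): -103100·a = 370.00 → a = ∂h/∂x = -0.003589
Back-substitute: b = ∂h/∂y = +0.003259.
Flow direction (−∇h) has components (+0.003589 E, -0.003259 N).
Azimuth = atan2(E, N) = atan2(+0.003589, -0.003259) = 132.2° ≈ 132°.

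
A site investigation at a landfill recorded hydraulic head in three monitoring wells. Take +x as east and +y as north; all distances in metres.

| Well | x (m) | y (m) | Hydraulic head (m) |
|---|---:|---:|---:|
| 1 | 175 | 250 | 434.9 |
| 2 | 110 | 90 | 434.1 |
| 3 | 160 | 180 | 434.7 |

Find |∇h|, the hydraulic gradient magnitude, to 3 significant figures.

With h = a·x + b·y + c and 1 as origin, the differences give:
  (-65)·a + (-160)·b = -0.8
  (-15)·a + (-70)·b = -0.2
Eliminate b (×(-70) and ×(-160), subtract): 2150·a = 24.00 → a = ∂h/∂x = +0.01116
Back-substitute: b = ∂h/∂y = +0.0004651.
|∇h| = √(0.01116² + 0.0004651²) = 0.01117

0.0112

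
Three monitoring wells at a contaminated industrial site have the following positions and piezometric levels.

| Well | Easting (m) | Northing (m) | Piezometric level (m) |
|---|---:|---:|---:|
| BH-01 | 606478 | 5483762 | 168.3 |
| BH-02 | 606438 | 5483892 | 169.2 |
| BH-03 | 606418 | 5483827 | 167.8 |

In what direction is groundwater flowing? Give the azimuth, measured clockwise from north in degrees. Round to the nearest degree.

With h = a·x + b·y + c and BH-01 as origin, the differences give:
  (-40)·a + 130·b = +0.9
  (-60)·a + 65·b = -0.5
Eliminate b (×65 and ×130, subtract): 5200·a = 123.50 → a = ∂h/∂x = +0.02375
Back-substitute: b = ∂h/∂y = +0.01423.
Flow direction (−∇h) has components (-0.02375 E, -0.01423 N).
Azimuth = atan2(E, N) = atan2(-0.02375, -0.01423) = 239.1° ≈ 239°.

239°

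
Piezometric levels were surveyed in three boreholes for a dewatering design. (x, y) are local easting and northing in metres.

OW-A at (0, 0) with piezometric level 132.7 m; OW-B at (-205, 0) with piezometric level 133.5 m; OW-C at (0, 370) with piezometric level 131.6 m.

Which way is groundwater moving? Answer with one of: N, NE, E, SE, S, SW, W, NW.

∂h/∂x = (133.5 − 132.7) / (-205 − 0) = -0.003902
∂h/∂y = (131.6 − 132.7) / (370 − 0) = -0.002973
Flow = −∇h = (+0.003902 east, +0.002973 north), which points northeast.

NE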